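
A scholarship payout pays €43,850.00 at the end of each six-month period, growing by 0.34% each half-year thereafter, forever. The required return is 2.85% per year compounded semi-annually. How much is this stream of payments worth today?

€4,041,474.65

Periodic rate r = 0.0285/2 per half-year.
Growing perpetuity (Gordon): PV = PMT₁ / (r − g) = 43,850 / (r − 0.0034) = €4,041,474.65.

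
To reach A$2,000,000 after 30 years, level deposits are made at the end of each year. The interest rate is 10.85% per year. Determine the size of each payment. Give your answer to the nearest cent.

Level ordinary annuity; solve FV = PMT × [((1+r)^n − 1)/r] for PMT.
Periodic rate r = 0.1085 per year.
With n = 30: PMT = 2,000,000 / ([((1+r)^n − 1)/r]) = A$10,342.11

A$10,342.11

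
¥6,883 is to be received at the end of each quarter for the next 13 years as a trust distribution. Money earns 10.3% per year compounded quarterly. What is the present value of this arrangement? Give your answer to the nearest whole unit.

¥196,042

This is an ordinary annuity: 52 payments of ¥6,883 at the end of each quarter.
Periodic rate r = 0.103/4 per quarter; n is counted in quarters.
PV = PMT × [(1 − (1+r)^−n)/r] = 6,883 × [1 − (1+r)^−52] / r = ¥196,042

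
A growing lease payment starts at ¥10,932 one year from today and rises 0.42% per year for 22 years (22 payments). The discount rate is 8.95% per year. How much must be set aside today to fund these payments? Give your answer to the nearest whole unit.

Periodic rate r = 0.0895 per year.
Growing ordinary annuity: PV = PMT₁ × [1 − ((1+g)/(1+r))^n] / (r − g) = 10,932 × [1 − ((1+0.0042)/(1+r))^22] / (r − 0.0042) = ¥106,839.

¥106,839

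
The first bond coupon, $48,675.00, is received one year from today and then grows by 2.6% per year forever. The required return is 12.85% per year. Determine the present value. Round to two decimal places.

$474,878.05

Periodic rate r = 0.1285 per year.
Growing perpetuity (Gordon): PV = PMT₁ / (r − g) = 48,675 / (r − 0.026) = $474,878.05.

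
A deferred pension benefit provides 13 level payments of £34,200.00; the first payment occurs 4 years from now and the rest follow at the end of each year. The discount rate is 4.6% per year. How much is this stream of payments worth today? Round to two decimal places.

£287,596.72

Ordinary annuity of 13 payments, first payment at period 4.
Periodic rate r = 0.046 per year.
The ordinary-annuity PV formula values the stream one period before the first payment (period 3); discount that back 3 periods:
PV₀ = 34,200 × [1 − (1+r)^−13] / r × (1+r)^−3 = £287,596.72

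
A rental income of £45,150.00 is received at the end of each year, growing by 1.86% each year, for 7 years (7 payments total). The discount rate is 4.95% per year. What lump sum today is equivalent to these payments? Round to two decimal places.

£275,811.57

Periodic rate r = 0.0495 per year.
Growing ordinary annuity: PV = PMT₁ × [1 − ((1+g)/(1+r))^n] / (r − g) = 45,150 × [1 − ((1+0.0186)/(1+r))^7] / (r − 0.0186) = £275,811.57.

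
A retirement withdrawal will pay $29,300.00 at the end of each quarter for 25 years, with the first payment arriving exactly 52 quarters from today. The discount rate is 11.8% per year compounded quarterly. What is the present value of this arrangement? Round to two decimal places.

Ordinary annuity of 100 payments, first payment at period 52.
Periodic rate r = 0.118/4 per quarter; n is counted in quarters.
The ordinary-annuity PV formula values the stream one period before the first payment (period 51); discount that back 51 periods:
PV₀ = 29,300 × [1 − (1+r)^−100] / r × (1+r)^−51 = $213,160.81

$213,160.81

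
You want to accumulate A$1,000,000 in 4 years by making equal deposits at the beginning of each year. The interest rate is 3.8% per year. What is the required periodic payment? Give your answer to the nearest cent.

Level annuity due; solve FV = PMT × [((1+r)^n − 1)/r] × (1+r) for PMT.
Periodic rate r = 0.038 per year.
With n = 4: PMT = 1,000,000 / ([((1+r)^n − 1)/r] × (1+r)) = A$227,545.97

A$227,545.97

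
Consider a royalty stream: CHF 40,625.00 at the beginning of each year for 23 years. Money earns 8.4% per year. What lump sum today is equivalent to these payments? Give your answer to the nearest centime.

This is an annuity due: 23 payments of CHF 40,625.00 at the beginning of each year.
Periodic rate r = 0.084 per year.
PV = PMT × [(1 − (1+r)^−n)/r] × (1+r) = 40,625 × [1 − (1+r)^−23] / r × (1+r) = CHF 442,245.37

CHF 442,245.37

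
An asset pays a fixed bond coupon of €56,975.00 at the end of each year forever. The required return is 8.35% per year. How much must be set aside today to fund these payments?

€682,335.33

Periodic rate r = 0.0835 per year.
Level perpetuity: PV = PMT / r = 56,975 / (0.0835) = €682,335.33.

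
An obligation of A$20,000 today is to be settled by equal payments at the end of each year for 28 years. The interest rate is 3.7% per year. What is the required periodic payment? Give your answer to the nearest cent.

A$1,159.10

Level ordinary annuity; solve PV = PMT × [(1 − (1+r)^−n)/r] for PMT.
Periodic rate r = 0.037 per year.
With n = 28: PMT = 20,000 / ([(1 − (1+r)^−n)/r]) = A$1,159.10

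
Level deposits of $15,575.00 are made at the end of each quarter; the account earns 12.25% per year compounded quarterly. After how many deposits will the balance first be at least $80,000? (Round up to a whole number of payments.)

Periodic rate r = 0.1225/4 per quarter; n is counted in quarters.
Ordinary annuity FV: 80,000 = 15,575 × [((1+r)^n − 1)/r].
(1+r)^n = 1 + 80,000 × r / 15,575, so n = ln(1 + 80,000·r/15,575) / ln(1+r) = 4.84.
Round up to a whole number of payments: n = 5.

5 payments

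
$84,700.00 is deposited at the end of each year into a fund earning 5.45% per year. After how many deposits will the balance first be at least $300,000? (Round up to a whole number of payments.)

Periodic rate r = 0.0545 per year.
Ordinary annuity FV: 300,000 = 84,700 × [((1+r)^n − 1)/r].
(1+r)^n = 1 + 300,000 × r / 84,700, so n = ln(1 + 300,000·r/84,700) / ln(1+r) = 3.33.
Round up to a whole number of payments: n = 4.

4 payments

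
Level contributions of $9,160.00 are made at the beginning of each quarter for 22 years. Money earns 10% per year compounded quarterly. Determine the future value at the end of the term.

$2,923,418.50

This is an annuity due: 88 deposits of $9,160.00 at the beginning of each quarter.
Periodic rate r = 0.1/4 per quarter; n is counted in quarters.
FV = PMT × [((1+r)^n − 1)/r] × (1+r) = 9,160 × [(1+r)^88 − 1] / r × (1+r) = $2,923,418.50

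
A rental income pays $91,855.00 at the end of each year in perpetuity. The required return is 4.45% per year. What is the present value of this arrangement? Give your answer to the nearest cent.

Periodic rate r = 0.0445 per year.
Level perpetuity: PV = PMT / r = 91,855 / (0.0445) = $2,064,157.30.

$2,064,157.30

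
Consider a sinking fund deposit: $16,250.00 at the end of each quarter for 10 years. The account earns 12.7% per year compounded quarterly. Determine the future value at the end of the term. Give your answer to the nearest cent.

$1,275,041.61

This is an ordinary annuity: 40 deposits of $16,250.00 at the end of each quarter.
Periodic rate r = 0.127/4 per quarter; n is counted in quarters.
FV = PMT × [((1+r)^n − 1)/r] = 16,250 × [(1+r)^40 − 1] / r = $1,275,041.61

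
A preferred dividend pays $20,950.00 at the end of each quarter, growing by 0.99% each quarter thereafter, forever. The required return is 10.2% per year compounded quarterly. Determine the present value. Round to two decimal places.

Periodic rate r = 0.102/4 per quarter.
Growing perpetuity (Gordon): PV = PMT₁ / (r − g) = 20,950 / (r − 0.0099) = $1,342,948.72.

$1,342,948.72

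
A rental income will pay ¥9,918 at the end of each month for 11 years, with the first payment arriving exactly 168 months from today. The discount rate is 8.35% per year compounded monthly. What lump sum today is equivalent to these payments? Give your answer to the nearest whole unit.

¥268,453

Ordinary annuity of 132 payments, first payment at period 168.
Periodic rate r = 0.0835/12 per month; n is counted in months.
The ordinary-annuity PV formula values the stream one period before the first payment (period 167); discount that back 167 periods:
PV₀ = 9,918 × [1 − (1+r)^−132] / r × (1+r)^−167 = ¥268,453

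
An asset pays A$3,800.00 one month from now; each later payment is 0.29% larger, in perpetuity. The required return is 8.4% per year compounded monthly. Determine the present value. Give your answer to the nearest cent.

A$926,829.27

Periodic rate r = 0.084/12 per month.
Growing perpetuity (Gordon): PV = PMT₁ / (r − g) = 3,800 / (r − 0.0029) = A$926,829.27.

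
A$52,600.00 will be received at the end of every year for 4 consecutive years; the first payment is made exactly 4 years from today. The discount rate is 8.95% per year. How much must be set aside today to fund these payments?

A$131,913.21

Ordinary annuity of 4 payments, first payment at period 4.
Periodic rate r = 0.0895 per year.
The ordinary-annuity PV formula values the stream one period before the first payment (period 3); discount that back 3 periods:
PV₀ = 52,600 × [1 − (1+r)^−4] / r × (1+r)^−3 = A$131,913.21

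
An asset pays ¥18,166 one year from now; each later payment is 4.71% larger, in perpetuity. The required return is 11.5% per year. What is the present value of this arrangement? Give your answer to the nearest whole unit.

Periodic rate r = 0.115 per year.
Growing perpetuity (Gordon): PV = PMT₁ / (r − g) = 18,166 / (r − 0.0471) = ¥267,541.

¥267,541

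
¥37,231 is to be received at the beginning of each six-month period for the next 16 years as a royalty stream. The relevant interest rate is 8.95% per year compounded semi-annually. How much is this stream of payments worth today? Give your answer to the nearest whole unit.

¥655,054

This is an annuity due: 32 payments of ¥37,231 at the beginning of each six-month period.
Periodic rate r = 0.0895/2 per half-year; n is counted in half-years.
PV = PMT × [(1 − (1+r)^−n)/r] × (1+r) = 37,231 × [1 − (1+r)^−32] / r × (1+r) = ¥655,054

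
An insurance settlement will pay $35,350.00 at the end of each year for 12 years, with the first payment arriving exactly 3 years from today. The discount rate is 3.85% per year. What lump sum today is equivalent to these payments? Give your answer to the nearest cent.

Ordinary annuity of 12 payments, first payment at period 3.
Periodic rate r = 0.0385 per year.
The ordinary-annuity PV formula values the stream one period before the first payment (period 2); discount that back 2 periods:
PV₀ = 35,350 × [1 − (1+r)^−12] / r × (1+r)^−2 = $310,314.45

$310,314.45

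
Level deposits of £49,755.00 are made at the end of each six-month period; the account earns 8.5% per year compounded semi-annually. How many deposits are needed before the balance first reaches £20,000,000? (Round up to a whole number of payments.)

70 payments

Periodic rate r = 0.085/2 per half-year; n is counted in half-years.
Ordinary annuity FV: 20,000,000 = 49,755 × [((1+r)^n − 1)/r].
(1+r)^n = 1 + 20,000,000 × r / 49,755, so n = ln(1 + 20,000,000·r/49,755) / ln(1+r) = 69.56.
Round up to a whole number of payments: n = 70.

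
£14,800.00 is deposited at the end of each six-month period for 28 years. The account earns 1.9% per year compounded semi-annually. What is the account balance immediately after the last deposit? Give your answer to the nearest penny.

£1,087,510.53

This is an ordinary annuity: 56 deposits of £14,800.00 at the end of each six-month period.
Periodic rate r = 0.019/2 per half-year; n is counted in half-years.
FV = PMT × [((1+r)^n − 1)/r] = 14,800 × [(1+r)^56 − 1] / r = £1,087,510.53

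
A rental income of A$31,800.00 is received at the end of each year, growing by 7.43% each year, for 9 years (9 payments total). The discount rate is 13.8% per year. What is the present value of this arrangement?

A$201,954.36

Periodic rate r = 0.138 per year.
Growing ordinary annuity: PV = PMT₁ × [1 − ((1+g)/(1+r))^n] / (r − g) = 31,800 × [1 − ((1+0.0743)/(1+r))^9] / (r − 0.0743) = A$201,954.36.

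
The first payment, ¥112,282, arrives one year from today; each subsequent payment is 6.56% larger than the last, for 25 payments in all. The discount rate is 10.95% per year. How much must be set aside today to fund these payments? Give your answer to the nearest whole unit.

Periodic rate r = 0.1095 per year.
Growing ordinary annuity: PV = PMT₁ × [1 − ((1+g)/(1+r))^n] / (r − g) = 112,282 × [1 − ((1+0.0656)/(1+r))^25] / (r − 0.0656) = ¥1,625,457.

¥1,625,457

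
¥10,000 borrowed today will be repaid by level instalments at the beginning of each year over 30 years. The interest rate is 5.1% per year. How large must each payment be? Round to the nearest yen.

¥626

Level annuity due; solve PV = PMT × [(1 − (1+r)^−n)/r] × (1+r) for PMT.
Periodic rate r = 0.051 per year.
With n = 30: PMT = 10,000 / ([(1 − (1+r)^−n)/r] × (1+r)) = ¥626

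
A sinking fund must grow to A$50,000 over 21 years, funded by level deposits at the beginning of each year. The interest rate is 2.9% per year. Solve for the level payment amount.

Level annuity due; solve FV = PMT × [((1+r)^n − 1)/r] × (1+r) for PMT.
Periodic rate r = 0.029 per year.
With n = 21: PMT = 50,000 / ([((1+r)^n − 1)/r] × (1+r)) = A$1,712.75

A$1,712.75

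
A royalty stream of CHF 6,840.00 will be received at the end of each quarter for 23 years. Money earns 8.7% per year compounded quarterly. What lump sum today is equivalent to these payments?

CHF 271,042.80

This is an ordinary annuity: 92 payments of CHF 6,840.00 at the end of each quarter.
Periodic rate r = 0.087/4 per quarter; n is counted in quarters.
PV = PMT × [(1 − (1+r)^−n)/r] = 6,840 × [1 − (1+r)^−92] / r = CHF 271,042.80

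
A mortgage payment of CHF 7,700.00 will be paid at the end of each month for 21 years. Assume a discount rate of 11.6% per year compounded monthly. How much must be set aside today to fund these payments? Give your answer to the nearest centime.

This is an ordinary annuity: 252 payments of CHF 7,700.00 at the end of each month.
Periodic rate r = 0.116/12 per month; n is counted in months.
PV = PMT × [(1 − (1+r)^−n)/r] = 7,700 × [1 − (1+r)^−252] / r = CHF 726,025.07

CHF 726,025.07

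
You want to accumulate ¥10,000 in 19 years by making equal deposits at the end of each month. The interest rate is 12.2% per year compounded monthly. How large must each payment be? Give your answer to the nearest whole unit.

Level ordinary annuity; solve FV = PMT × [((1+r)^n − 1)/r] for PMT.
Periodic rate r = 0.122/12 per month; n is counted in months.
With n = 228: PMT = 10,000 / ([((1+r)^n − 1)/r]) = ¥11

¥11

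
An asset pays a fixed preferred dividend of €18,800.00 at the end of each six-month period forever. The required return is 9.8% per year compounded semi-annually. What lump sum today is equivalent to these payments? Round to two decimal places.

€383,673.47

Periodic rate r = 0.098/2 per half-year.
Level perpetuity: PV = PMT / r = 18,800 / (0.098/2) = €383,673.47.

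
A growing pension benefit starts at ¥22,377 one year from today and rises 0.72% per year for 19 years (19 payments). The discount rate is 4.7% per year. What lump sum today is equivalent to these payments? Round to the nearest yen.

¥293,002

Periodic rate r = 0.047 per year.
Growing ordinary annuity: PV = PMT₁ × [1 − ((1+g)/(1+r))^n] / (r − g) = 22,377 × [1 − ((1+0.0072)/(1+r))^19] / (r − 0.0072) = ¥293,002.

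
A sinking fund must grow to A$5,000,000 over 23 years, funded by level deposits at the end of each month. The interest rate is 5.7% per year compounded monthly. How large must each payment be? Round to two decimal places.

A$8,801.56

Level ordinary annuity; solve FV = PMT × [((1+r)^n − 1)/r] for PMT.
Periodic rate r = 0.057/12 per month; n is counted in months.
With n = 276: PMT = 5,000,000 / ([((1+r)^n − 1)/r]) = A$8,801.56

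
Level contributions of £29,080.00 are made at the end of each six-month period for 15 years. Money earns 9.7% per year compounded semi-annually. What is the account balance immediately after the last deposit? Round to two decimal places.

£1,883,006.41

This is an ordinary annuity: 30 deposits of £29,080.00 at the end of each six-month period.
Periodic rate r = 0.097/2 per half-year; n is counted in half-years.
FV = PMT × [((1+r)^n − 1)/r] = 29,080 × [(1+r)^30 − 1] / r = £1,883,006.41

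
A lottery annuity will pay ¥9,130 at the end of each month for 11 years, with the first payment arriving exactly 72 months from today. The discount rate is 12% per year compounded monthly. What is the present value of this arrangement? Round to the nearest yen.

¥329,332

Ordinary annuity of 132 payments, first payment at period 72.
Periodic rate r = 0.12/12 per month; n is counted in months.
The ordinary-annuity PV formula values the stream one period before the first payment (period 71); discount that back 71 periods:
PV₀ = 9,130 × [1 − (1+r)^−132] / r × (1+r)^−71 = ¥329,332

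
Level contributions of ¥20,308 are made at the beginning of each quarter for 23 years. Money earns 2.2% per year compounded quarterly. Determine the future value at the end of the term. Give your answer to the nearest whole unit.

This is an annuity due: 92 deposits of ¥20,308 at the beginning of each quarter.
Periodic rate r = 0.022/4 per quarter; n is counted in quarters.
FV = PMT × [((1+r)^n − 1)/r] × (1+r) = 20,308 × [(1+r)^92 − 1] / r × (1+r) = ¥2,436,795

¥2,436,795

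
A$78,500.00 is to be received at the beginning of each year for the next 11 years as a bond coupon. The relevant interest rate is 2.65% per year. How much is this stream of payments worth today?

A$760,242.26

This is an annuity due: 11 payments of A$78,500.00 at the beginning of each year.
Periodic rate r = 0.0265 per year.
PV = PMT × [(1 − (1+r)^−n)/r] × (1+r) = 78,500 × [1 − (1+r)^−11] / r × (1+r) = A$760,242.26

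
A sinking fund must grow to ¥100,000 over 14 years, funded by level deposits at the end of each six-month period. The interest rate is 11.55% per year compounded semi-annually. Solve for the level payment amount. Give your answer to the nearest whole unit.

¥1,513

Level ordinary annuity; solve FV = PMT × [((1+r)^n − 1)/r] for PMT.
Periodic rate r = 0.1155/2 per half-year; n is counted in half-years.
With n = 28: PMT = 100,000 / ([((1+r)^n − 1)/r]) = ¥1,513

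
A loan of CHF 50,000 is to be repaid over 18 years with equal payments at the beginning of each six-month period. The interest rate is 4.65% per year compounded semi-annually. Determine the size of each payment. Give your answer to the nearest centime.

Level annuity due; solve PV = PMT × [(1 − (1+r)^−n)/r] × (1+r) for PMT.
Periodic rate r = 0.0465/2 per half-year; n is counted in half-years.
With n = 36: PMT = 50,000 / ([(1 − (1+r)^−n)/r] × (1+r)) = CHF 2,018.55

CHF 2,018.55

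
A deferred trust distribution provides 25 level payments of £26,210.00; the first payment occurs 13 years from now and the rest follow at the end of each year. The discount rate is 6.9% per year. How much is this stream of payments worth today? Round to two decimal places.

£138,393.86

Ordinary annuity of 25 payments, first payment at period 13.
Periodic rate r = 0.069 per year.
The ordinary-annuity PV formula values the stream one period before the first payment (period 12); discount that back 12 periods:
PV₀ = 26,210 × [1 − (1+r)^−25] / r × (1+r)^−12 = £138,393.86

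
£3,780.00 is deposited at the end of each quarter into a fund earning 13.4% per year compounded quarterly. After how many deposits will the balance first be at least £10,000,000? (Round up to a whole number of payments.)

137 payments

Periodic rate r = 0.134/4 per quarter; n is counted in quarters.
Ordinary annuity FV: 10,000,000 = 3,780 × [((1+r)^n − 1)/r].
(1+r)^n = 1 + 10,000,000 × r / 3,780, so n = ln(1 + 10,000,000·r/3,780) / ln(1+r) = 136.43.
Round up to a whole number of payments: n = 137.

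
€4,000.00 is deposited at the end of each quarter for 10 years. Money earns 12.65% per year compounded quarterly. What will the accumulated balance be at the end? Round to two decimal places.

€312,962.03

This is an ordinary annuity: 40 deposits of €4,000.00 at the end of each quarter.
Periodic rate r = 0.1265/4 per quarter; n is counted in quarters.
FV = PMT × [((1+r)^n − 1)/r] = 4,000 × [(1+r)^40 − 1] / r = €312,962.03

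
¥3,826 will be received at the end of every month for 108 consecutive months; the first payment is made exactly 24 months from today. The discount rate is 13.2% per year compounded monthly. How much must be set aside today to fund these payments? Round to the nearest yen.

¥187,467

Ordinary annuity of 108 payments, first payment at period 24.
Periodic rate r = 0.132/12 per month; n is counted in months.
The ordinary-annuity PV formula values the stream one period before the first payment (period 23); discount that back 23 periods:
PV₀ = 3,826 × [1 − (1+r)^−108] / r × (1+r)^−23 = ¥187,467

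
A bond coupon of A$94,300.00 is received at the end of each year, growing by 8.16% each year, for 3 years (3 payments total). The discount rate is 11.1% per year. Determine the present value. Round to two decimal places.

A$247,956.57

Periodic rate r = 0.111 per year.
Growing ordinary annuity: PV = PMT₁ × [1 − ((1+g)/(1+r))^n] / (r − g) = 94,300 × [1 − ((1+0.0816)/(1+r))^3] / (r − 0.0816) = A$247,956.57.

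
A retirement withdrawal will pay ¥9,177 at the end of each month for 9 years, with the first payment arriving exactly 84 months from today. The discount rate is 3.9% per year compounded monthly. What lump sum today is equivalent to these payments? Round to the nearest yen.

Ordinary annuity of 108 payments, first payment at period 84.
Periodic rate r = 0.039/12 per month; n is counted in months.
The ordinary-annuity PV formula values the stream one period before the first payment (period 83); discount that back 83 periods:
PV₀ = 9,177 × [1 − (1+r)^−108] / r × (1+r)^−83 = ¥637,652

¥637,652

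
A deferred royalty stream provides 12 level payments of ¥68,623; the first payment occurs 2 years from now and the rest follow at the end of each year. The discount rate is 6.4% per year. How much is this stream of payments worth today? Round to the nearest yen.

Ordinary annuity of 12 payments, first payment at period 2.
Periodic rate r = 0.064 per year.
The ordinary-annuity PV formula values the stream one period before the first payment (period 1); discount that back 1 periods:
PV₀ = 68,623 × [1 − (1+r)^−12] / r × (1+r)^−1 = ¥529,055

¥529,055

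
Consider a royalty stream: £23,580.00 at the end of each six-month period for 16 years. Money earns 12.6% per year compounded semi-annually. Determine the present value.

This is an ordinary annuity: 32 payments of £23,580.00 at the end of each six-month period.
Periodic rate r = 0.126/2 per half-year; n is counted in half-years.
PV = PMT × [(1 − (1+r)^−n)/r] = 23,580 × [1 − (1+r)^−32] / r = £321,302.44

£321,302.44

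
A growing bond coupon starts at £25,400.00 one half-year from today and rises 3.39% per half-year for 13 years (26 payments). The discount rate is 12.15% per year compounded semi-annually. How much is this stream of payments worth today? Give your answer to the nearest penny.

Periodic rate r = 0.1215/2 per half-year; n is counted in half-years.
Growing ordinary annuity: PV = PMT₁ × [1 − ((1+g)/(1+r))^n] / (r − g) = 25,400 × [1 − ((1+0.0339)/(1+r))^26] / (r − 0.0339) = £460,269.22.

£460,269.22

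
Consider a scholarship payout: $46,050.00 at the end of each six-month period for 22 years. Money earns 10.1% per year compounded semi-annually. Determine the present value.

$807,526.55

This is an ordinary annuity: 44 payments of $46,050.00 at the end of each six-month period.
Periodic rate r = 0.101/2 per half-year; n is counted in half-years.
PV = PMT × [(1 − (1+r)^−n)/r] = 46,050 × [1 − (1+r)^−44] / r = $807,526.55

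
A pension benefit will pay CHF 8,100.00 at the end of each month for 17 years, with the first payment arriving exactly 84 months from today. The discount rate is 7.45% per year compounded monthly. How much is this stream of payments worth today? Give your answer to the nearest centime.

CHF 559,731.83

Ordinary annuity of 204 payments, first payment at period 84.
Periodic rate r = 0.0745/12 per month; n is counted in months.
The ordinary-annuity PV formula values the stream one period before the first payment (period 83); discount that back 83 periods:
PV₀ = 8,100 × [1 − (1+r)^−204] / r × (1+r)^−83 = CHF 559,731.83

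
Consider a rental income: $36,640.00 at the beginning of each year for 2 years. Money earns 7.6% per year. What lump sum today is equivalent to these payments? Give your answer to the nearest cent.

This is an annuity due: 2 payments of $36,640.00 at the beginning of each year.
Periodic rate r = 0.076 per year.
PV = PMT × [(1 − (1+r)^−n)/r] × (1+r) = 36,640 × [1 − (1+r)^−2] / r × (1+r) = $70,692.04

$70,692.04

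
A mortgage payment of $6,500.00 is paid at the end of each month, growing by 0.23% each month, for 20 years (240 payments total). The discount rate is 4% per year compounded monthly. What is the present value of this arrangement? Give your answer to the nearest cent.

Periodic rate r = 0.04/12 per month; n is counted in months.
Growing ordinary annuity: PV = PMT₁ × [1 − ((1+g)/(1+r))^n] / (r − g) = 6,500 × [1 − ((1+0.0023)/(1+r))^240] / (r − 0.0023) = $1,378,186.45.

$1,378,186.45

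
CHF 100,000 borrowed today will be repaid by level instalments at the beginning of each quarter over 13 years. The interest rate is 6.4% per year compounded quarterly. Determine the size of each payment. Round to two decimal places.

CHF 2,802.41

Level annuity due; solve PV = PMT × [(1 − (1+r)^−n)/r] × (1+r) for PMT.
Periodic rate r = 0.064/4 per quarter; n is counted in quarters.
With n = 52: PMT = 100,000 / ([(1 − (1+r)^−n)/r] × (1+r)) = CHF 2,802.41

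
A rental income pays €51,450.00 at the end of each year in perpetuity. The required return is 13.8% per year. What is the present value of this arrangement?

€372,826.09

Periodic rate r = 0.138 per year.
Level perpetuity: PV = PMT / r = 51,450 / (0.138) = €372,826.09.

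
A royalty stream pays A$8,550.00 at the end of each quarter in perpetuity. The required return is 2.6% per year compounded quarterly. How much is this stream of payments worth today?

Periodic rate r = 0.026/4 per quarter.
Level perpetuity: PV = PMT / r = 8,550 / (0.026/4) = A$1,315,384.62.

A$1,315,384.62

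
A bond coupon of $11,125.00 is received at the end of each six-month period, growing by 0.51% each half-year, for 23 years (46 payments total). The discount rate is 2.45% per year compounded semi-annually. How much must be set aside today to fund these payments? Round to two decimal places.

Periodic rate r = 0.0245/2 per half-year; n is counted in half-years.
Growing ordinary annuity: PV = PMT₁ × [1 − ((1+g)/(1+r))^n] / (r − g) = 11,125 × [1 − ((1+0.0051)/(1+r))^46] / (r − 0.0051) = $432,937.21.

$432,937.21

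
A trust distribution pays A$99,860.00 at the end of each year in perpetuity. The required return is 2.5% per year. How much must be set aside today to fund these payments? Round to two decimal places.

Periodic rate r = 0.025 per year.
Level perpetuity: PV = PMT / r = 99,860 / (0.025) = A$3,994,400.00.

A$3,994,400.00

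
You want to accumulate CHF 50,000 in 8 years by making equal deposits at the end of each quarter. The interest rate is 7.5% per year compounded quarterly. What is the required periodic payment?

CHF 1,154.52

Level ordinary annuity; solve FV = PMT × [((1+r)^n − 1)/r] for PMT.
Periodic rate r = 0.075/4 per quarter; n is counted in quarters.
With n = 32: PMT = 50,000 / ([((1+r)^n − 1)/r]) = CHF 1,154.52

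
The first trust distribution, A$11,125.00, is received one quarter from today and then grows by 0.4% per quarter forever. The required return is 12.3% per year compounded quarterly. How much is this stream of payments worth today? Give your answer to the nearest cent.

A$415,887.85

Periodic rate r = 0.123/4 per quarter.
Growing perpetuity (Gordon): PV = PMT₁ / (r − g) = 11,125 / (r − 0.004) = A$415,887.85.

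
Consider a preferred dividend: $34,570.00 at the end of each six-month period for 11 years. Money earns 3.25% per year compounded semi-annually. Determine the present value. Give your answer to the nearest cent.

This is an ordinary annuity: 22 payments of $34,570.00 at the end of each six-month period.
Periodic rate r = 0.0325/2 per half-year; n is counted in half-years.
PV = PMT × [(1 − (1+r)^−n)/r] = 34,570 × [1 − (1+r)^−22] / r = $635,161.63

$635,161.63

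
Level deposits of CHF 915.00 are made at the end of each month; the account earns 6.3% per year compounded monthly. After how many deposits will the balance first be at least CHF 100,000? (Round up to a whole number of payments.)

Periodic rate r = 0.063/12 per month; n is counted in months.
Ordinary annuity FV: 100,000 = 915 × [((1+r)^n − 1)/r].
(1+r)^n = 1 + 100,000 × r / 915, so n = ln(1 + 100,000·r/915) / ln(1+r) = 86.60.
Round up to a whole number of payments: n = 87.

87 payments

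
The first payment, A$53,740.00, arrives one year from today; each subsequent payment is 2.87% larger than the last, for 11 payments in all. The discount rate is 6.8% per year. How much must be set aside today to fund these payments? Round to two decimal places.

A$462,119.71

Periodic rate r = 0.068 per year.
Growing ordinary annuity: PV = PMT₁ × [1 − ((1+g)/(1+r))^n] / (r − g) = 53,740 × [1 − ((1+0.0287)/(1+r))^11] / (r − 0.0287) = A$462,119.71.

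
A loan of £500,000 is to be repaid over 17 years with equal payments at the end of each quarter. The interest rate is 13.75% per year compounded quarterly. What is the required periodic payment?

£19,106.51

Level ordinary annuity; solve PV = PMT × [(1 − (1+r)^−n)/r] for PMT.
Periodic rate r = 0.1375/4 per quarter; n is counted in quarters.
With n = 68: PMT = 500,000 / ([(1 − (1+r)^−n)/r]) = £19,106.51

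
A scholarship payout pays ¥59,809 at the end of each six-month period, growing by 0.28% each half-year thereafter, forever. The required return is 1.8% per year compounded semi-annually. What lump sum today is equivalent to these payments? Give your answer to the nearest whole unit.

¥9,646,613

Periodic rate r = 0.018/2 per half-year.
Growing perpetuity (Gordon): PV = PMT₁ / (r − g) = 59,809 / (r − 0.0028) = ¥9,646,613.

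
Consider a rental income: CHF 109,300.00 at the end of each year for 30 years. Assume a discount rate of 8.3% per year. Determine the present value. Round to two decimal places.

CHF 1,196,450.31

This is an ordinary annuity: 30 payments of CHF 109,300.00 at the end of each year.
Periodic rate r = 0.083 per year.
PV = PMT × [(1 − (1+r)^−n)/r] = 109,300 × [1 − (1+r)^−30] / r = CHF 1,196,450.31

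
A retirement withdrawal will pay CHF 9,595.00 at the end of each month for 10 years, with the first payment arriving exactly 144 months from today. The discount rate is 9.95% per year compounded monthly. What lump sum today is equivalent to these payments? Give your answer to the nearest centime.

Ordinary annuity of 120 payments, first payment at period 144.
Periodic rate r = 0.0995/12 per month; n is counted in months.
The ordinary-annuity PV formula values the stream one period before the first payment (period 143); discount that back 143 periods:
PV₀ = 9,595 × [1 − (1+r)^−120] / r × (1+r)^−143 = CHF 223,389.27

CHF 223,389.27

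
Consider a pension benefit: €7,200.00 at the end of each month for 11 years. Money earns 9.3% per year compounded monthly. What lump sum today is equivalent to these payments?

This is an ordinary annuity: 132 payments of €7,200.00 at the end of each month.
Periodic rate r = 0.093/12 per month; n is counted in months.
PV = PMT × [(1 − (1+r)^−n)/r] = 7,200 × [1 − (1+r)^−132] / r = €593,711.61

€593,711.61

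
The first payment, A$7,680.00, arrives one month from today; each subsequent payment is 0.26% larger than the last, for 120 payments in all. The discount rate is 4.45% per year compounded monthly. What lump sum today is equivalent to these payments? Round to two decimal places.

Periodic rate r = 0.0445/12 per month; n is counted in months.
Growing ordinary annuity: PV = PMT₁ × [1 − ((1+g)/(1+r))^n] / (r − g) = 7,680 × [1 − ((1+0.0026)/(1+r))^120] / (r − 0.0026) = A$860,405.32.

A$860,405.32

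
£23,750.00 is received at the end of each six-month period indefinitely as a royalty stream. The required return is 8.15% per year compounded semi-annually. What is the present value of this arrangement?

£582,822.09

Periodic rate r = 0.0815/2 per half-year.
Level perpetuity: PV = PMT / r = 23,750 / (0.0815/2) = £582,822.09.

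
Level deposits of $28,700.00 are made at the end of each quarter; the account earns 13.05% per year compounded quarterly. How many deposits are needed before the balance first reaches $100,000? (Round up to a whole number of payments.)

Periodic rate r = 0.1305/4 per quarter; n is counted in quarters.
Ordinary annuity FV: 100,000 = 28,700 × [((1+r)^n − 1)/r].
(1+r)^n = 1 + 100,000 × r / 28,700, so n = ln(1 + 100,000·r/28,700) / ln(1+r) = 3.35.
Round up to a whole number of payments: n = 4.

4 payments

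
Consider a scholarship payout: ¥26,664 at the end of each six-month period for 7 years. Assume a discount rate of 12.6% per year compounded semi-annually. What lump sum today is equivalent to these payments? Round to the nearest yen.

¥243,302

This is an ordinary annuity: 14 payments of ¥26,664 at the end of each six-month period.
Periodic rate r = 0.126/2 per half-year; n is counted in half-years.
PV = PMT × [(1 − (1+r)^−n)/r] = 26,664 × [1 − (1+r)^−14] / r = ¥243,302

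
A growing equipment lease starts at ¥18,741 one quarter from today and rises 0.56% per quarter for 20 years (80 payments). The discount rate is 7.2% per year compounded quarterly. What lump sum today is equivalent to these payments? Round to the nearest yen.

Periodic rate r = 0.072/4 per quarter; n is counted in quarters.
Growing ordinary annuity: PV = PMT₁ × [1 − ((1+g)/(1+r))^n] / (r − g) = 18,741 × [1 − ((1+0.0056)/(1+r))^80] / (r − 0.0056) = ¥944,388.

¥944,388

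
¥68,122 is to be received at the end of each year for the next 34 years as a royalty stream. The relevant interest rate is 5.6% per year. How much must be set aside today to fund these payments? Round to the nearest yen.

¥1,025,687

This is an ordinary annuity: 34 payments of ¥68,122 at the end of each year.
Periodic rate r = 0.056 per year.
PV = PMT × [(1 − (1+r)^−n)/r] = 68,122 × [1 − (1+r)^−34] / r = ¥1,025,687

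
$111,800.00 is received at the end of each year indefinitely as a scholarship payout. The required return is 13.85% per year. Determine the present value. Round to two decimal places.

$807,220.22

Periodic rate r = 0.1385 per year.
Level perpetuity: PV = PMT / r = 111,800 / (0.1385) = $807,220.22.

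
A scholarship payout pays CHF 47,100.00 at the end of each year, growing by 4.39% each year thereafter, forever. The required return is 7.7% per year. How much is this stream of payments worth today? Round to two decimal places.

Periodic rate r = 0.077 per year.
Growing perpetuity (Gordon): PV = PMT₁ / (r − g) = 47,100 / (r − 0.0439) = CHF 1,422,960.73.

CHF 1,422,960.73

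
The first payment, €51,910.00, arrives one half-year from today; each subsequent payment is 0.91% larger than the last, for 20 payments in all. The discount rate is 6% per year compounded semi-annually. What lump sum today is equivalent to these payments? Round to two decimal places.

€835,401.26

Periodic rate r = 0.06/2 per half-year; n is counted in half-years.
Growing ordinary annuity: PV = PMT₁ × [1 − ((1+g)/(1+r))^n] / (r − g) = 51,910 × [1 − ((1+0.0091)/(1+r))^20] / (r − 0.0091) = €835,401.26.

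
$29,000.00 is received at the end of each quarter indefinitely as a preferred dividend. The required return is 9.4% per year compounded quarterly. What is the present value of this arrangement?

Periodic rate r = 0.094/4 per quarter.
Level perpetuity: PV = PMT / r = 29,000 / (0.094/4) = $1,234,042.55.

$1,234,042.55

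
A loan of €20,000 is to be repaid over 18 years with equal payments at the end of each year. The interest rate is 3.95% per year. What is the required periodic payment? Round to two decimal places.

Level ordinary annuity; solve PV = PMT × [(1 − (1+r)^−n)/r] for PMT.
Periodic rate r = 0.0395 per year.
With n = 18: PMT = 20,000 / ([(1 − (1+r)^−n)/r]) = €1,573.45

€1,573.45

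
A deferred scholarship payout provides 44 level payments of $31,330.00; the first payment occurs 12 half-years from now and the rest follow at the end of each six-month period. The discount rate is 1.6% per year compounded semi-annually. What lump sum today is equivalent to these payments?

$1,060,977.40

Ordinary annuity of 44 payments, first payment at period 12.
Periodic rate r = 0.016/2 per half-year; n is counted in half-years.
The ordinary-annuity PV formula values the stream one period before the first payment (period 11); discount that back 11 periods:
PV₀ = 31,330 × [1 − (1+r)^−44] / r × (1+r)^−11 = $1,060,977.40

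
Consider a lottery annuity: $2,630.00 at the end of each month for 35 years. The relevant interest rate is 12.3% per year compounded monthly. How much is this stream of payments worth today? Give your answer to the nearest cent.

$253,044.49

This is an ordinary annuity: 420 payments of $2,630.00 at the end of each month.
Periodic rate r = 0.123/12 per month; n is counted in months.
PV = PMT × [(1 − (1+r)^−n)/r] = 2,630 × [1 − (1+r)^−420] / r = $253,044.49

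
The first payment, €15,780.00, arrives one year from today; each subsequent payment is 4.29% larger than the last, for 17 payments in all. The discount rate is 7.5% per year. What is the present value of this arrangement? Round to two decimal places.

Periodic rate r = 0.075 per year.
Growing ordinary annuity: PV = PMT₁ × [1 − ((1+g)/(1+r))^n] / (r − g) = 15,780 × [1 − ((1+0.0429)/(1+r))^17] / (r − 0.0429) = €197,970.28.

€197,970.28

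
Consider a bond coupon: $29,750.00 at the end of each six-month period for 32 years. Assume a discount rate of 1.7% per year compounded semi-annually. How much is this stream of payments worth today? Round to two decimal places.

$1,463,847.60

This is an ordinary annuity: 64 payments of $29,750.00 at the end of each six-month period.
Periodic rate r = 0.017/2 per half-year; n is counted in half-years.
PV = PMT × [(1 − (1+r)^−n)/r] = 29,750 × [1 − (1+r)^−64] / r = $1,463,847.60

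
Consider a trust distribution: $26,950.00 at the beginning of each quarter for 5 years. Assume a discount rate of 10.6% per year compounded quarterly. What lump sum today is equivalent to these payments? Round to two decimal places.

This is an annuity due: 20 payments of $26,950.00 at the beginning of each quarter.
Periodic rate r = 0.106/4 per quarter; n is counted in quarters.
PV = PMT × [(1 − (1+r)^−n)/r] × (1+r) = 26,950 × [1 − (1+r)^−20] / r × (1+r) = $425,213.10

$425,213.10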